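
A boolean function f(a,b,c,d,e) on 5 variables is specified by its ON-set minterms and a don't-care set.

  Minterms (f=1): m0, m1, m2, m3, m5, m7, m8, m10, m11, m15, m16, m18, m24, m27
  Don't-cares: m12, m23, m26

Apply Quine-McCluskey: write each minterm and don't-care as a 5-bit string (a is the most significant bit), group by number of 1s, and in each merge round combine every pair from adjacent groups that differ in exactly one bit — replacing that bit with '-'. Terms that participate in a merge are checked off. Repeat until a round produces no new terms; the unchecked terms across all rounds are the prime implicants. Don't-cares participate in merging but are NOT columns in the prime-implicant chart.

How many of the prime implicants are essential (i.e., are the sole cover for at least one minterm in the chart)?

Round 0: 00000✓ 00001✓ 00010✓ 00011✓ 00101✓ 00111✓ 01000✓ 01010✓ 01011✓ 01100✓ 01111✓ 10000✓ 10010✓ 10111✓ 11000✓ 11010✓ 11011✓
Round 1: -0000✓ -0010✓ -0111 -1000✓ -1010✓ -1011✓ 0-000✓ 0-010✓ 0-011✓ 0-111✓ 00-01✓ 00-11✓ 000-0✓ 000-1✓ 0000-✓ 0001-✓ 001-1✓ 01-00 01-11✓ 010-0✓ 0101-✓ 1-000✓ 1-010✓ 100-0✓ 110-0✓ 1101-✓
Round 2: --000✓ --010✓ -00-0✓ -10-0✓ -101- 0--11 0-0-0✓ 0-01- 00--1 000-- 1-0-0✓
Round 3: --0-0
PIs = {--0-0, -0111, -101-, 0--11, 0-01-, 00--1, 000--, 01-00}
Coverage chart:
  m0: --0-0,000--
  m1: 00--1,000--
  m2: --0-0,0-01-,000--
  m3: 0--11,0-01-,00--1,000--
  m5: 00--1 ←essential
  m7: -0111,0--11,00--1
  m8: --0-0,01-00
  m10: --0-0,-101-,0-01-
  m11: -101-,0--11,0-01-
  m15: 0--11 ←essential
  m16: --0-0 ←essential
  m18: --0-0 ←essential
  m24: --0-0 ←essential
  m27: -101- ←essential
Essential: --0-0, -101-, 0--11, 00--1

4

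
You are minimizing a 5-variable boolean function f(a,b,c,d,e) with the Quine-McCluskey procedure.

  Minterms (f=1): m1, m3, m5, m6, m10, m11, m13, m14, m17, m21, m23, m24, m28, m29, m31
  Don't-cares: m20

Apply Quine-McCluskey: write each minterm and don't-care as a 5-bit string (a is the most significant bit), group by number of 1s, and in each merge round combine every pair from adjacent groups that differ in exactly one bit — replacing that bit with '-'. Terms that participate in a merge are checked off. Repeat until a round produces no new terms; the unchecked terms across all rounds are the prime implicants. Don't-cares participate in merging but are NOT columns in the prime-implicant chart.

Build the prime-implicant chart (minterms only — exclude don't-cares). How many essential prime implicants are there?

[col 0] 00001*, 00011*, 00101*, 00110*, 01010*, 01011*, 01101*, 01110*, 10001*, 10100*, 10101*, 10111*, 11000*, 11100*, 11101*, 11111*
[col 1] -0001*, -0101*, -1101*, 0-011, 0-101*, 0-110, 00-01*, 000-1, 01-10, 0101-, 1-100*, 1-101*, 1-111*, 10-01*, 101-1*, 1010-*, 11-00, 111-1*, 1110-*
[col 2] --101, -0-01, 1-1-1, 1-10-
Prime implicants: --101, -0-01, 0-011, 0-110, 000-1, 01-10, 0101-, 1-1-1, 1-10-, 11-00
PI chart (minterm → PIs covering it):
  1 | -0-01,000-1
  3 | 0-011,000-1
  5 | --101,-0-01
  6 | 0-110  (sole → essential)
  10 | 01-10,0101-
  11 | 0-011,0101-
  13 | --101  (sole → essential)
  14 | 0-110,01-10
  17 | -0-01  (sole → essential)
  21 | --101,-0-01,1-1-1,1-10-
  23 | 1-1-1  (sole → essential)
  24 | 11-00  (sole → essential)
  28 | 1-10-,11-00
  29 | --101,1-1-1,1-10-
  31 | 1-1-1  (sole → essential)
Essential prime implicants: --101, -0-01, 0-110, 1-1-1, 11-00

5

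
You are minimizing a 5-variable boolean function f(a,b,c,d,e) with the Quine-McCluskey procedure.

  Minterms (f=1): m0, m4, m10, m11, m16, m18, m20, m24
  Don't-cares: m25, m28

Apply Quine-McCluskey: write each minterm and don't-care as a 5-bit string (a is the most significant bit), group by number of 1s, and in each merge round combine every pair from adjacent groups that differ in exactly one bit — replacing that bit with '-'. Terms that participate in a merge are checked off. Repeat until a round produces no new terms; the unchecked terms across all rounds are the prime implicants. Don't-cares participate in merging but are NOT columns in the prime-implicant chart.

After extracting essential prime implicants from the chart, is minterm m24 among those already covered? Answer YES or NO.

NO

size-2^0 implicants → 00000(✓)  00100(✓)  01010(✓)  01011(✓)  10000(✓)  10010(✓)  10100(✓)  11000(✓)  11001(✓)  11100(✓)
size-2^1 implicants → -0000(✓)  -0100(✓)  00-00(✓)  0101-  1-000(✓)  1-100(✓)  10-00(✓)  100-0  11-00(✓)  1100-
size-2^2 implicants → -0-00  1--00
Unchecked terms (primes): -0-00, 0101-, 1--00, 100-0, 1100-
Minterm coverage:
  m0 ⊆ -0-00 [E]
  m4 ⊆ -0-00 [E]
  m10 ⊆ 0101- [E]
  m11 ⊆ 0101- [E]
  m16 ⊆ -0-00,1--00,100-0
  m18 ⊆ 100-0 [E]
  m20 ⊆ -0-00,1--00
  m24 ⊆ 1--00,1100-
E = {-0-00, 0101-, 100-0}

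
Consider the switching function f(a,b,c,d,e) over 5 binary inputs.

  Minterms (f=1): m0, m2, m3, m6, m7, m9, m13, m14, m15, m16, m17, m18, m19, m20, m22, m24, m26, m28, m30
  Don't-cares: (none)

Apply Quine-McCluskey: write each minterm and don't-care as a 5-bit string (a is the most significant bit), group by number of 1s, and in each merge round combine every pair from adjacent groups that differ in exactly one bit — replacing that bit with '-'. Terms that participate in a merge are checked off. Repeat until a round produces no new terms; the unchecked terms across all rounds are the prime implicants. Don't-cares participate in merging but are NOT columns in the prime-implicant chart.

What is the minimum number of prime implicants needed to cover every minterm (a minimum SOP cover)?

6

size-2^0 implicants → 00000(✓)  00010(✓)  00011(✓)  00110(✓)  00111(✓)  01001(✓)  01101(✓)  01110(✓)  01111(✓)  10000(✓)  10001(✓)  10010(✓)  10011(✓)  10100(✓)  10110(✓)  11000(✓)  11010(✓)  11100(✓)  11110(✓)
size-2^1 implicants → -0000(✓)  -0010(✓)  -0011(✓)  -0110(✓)  -1110(✓)  0-110(✓)  0-111(✓)  00-10(✓)  00-11(✓)  000-0(✓)  0001-(✓)  0011-(✓)  01-01  011-1  0111-(✓)  1-000(✓)  1-010(✓)  1-100(✓)  1-110(✓)  10-00(✓)  10-10(✓)  100-0(✓)  100-1(✓)  1000-(✓)  1001-(✓)  101-0(✓)  11-00(✓)  11-10(✓)  110-0(✓)  111-0(✓)
size-2^2 implicants → --110  -0-10  -00-0  -001-  0-11-  00-1-  1--00(✓)  1--10(✓)  1-0-0(✓)  1-1-0(✓)  10--0(✓)  100--  11--0(✓)
size-2^3 implicants → 1---0
Unchecked terms (primes): --110, -0-10, -00-0, -001-, 0-11-, 00-1-, 01-01, 011-1, 1---0, 100--
Minterm coverage:
  m0 ⊆ -00-0 [E]
  m2 ⊆ -0-10,-00-0,-001-,00-1-
  m3 ⊆ -001-,00-1-
  m6 ⊆ --110,-0-10,0-11-,00-1-
  m7 ⊆ 0-11-,00-1-
  m9 ⊆ 01-01 [E]
  m13 ⊆ 01-01,011-1
  m14 ⊆ --110,0-11-
  m15 ⊆ 0-11-,011-1
  m16 ⊆ -00-0,1---0,100--
  m17 ⊆ 100-- [E]
  m18 ⊆ -0-10,-00-0,-001-,1---0,100--
  m19 ⊆ -001-,100--
  m20 ⊆ 1---0 [E]
  m22 ⊆ --110,-0-10,1---0
  m24 ⊆ 1---0 [E]
  m26 ⊆ 1---0 [E]
  m28 ⊆ 1---0 [E]
  m30 ⊆ --110,1---0
E = {-00-0, 01-01, 1---0, 100--}
Petrick residual → -001-, 0-11-
Cover = b'c'e' + b'c'd + a'cd + a'bd'e + ae' + ab'c'  |cover|=6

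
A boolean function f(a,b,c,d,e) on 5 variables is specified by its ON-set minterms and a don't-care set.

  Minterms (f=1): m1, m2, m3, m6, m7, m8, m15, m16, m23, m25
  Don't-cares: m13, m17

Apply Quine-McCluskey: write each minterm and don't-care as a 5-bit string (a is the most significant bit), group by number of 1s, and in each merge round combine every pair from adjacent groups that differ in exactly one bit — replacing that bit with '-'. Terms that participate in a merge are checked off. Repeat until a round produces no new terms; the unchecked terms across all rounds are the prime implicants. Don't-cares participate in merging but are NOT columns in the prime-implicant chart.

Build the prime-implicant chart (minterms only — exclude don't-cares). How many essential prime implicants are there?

Round 0: 00001✓ 00010✓ 00011✓ 00110✓ 00111✓ 01000 01101✓ 01111✓ 10000✓ 10001✓ 10111✓ 11001✓
Round 1: -0001 -0111 0-111 00-10✓ 00-11✓ 000-1 0001-✓ 0011-✓ 011-1 1-001 1000-
Round 2: 00-1-
PIs = {-0001, -0111, 0-111, 00-1-, 000-1, 01000, 011-1, 1-001, 1000-}
Coverage chart:
  m1: -0001,000-1
  m2: 00-1- ←essential
  m3: 00-1-,000-1
  m6: 00-1- ←essential
  m7: -0111,0-111,00-1-
  m8: 01000 ←essential
  m15: 0-111,011-1
  m16: 1000- ←essential
  m23: -0111 ←essential
  m25: 1-001 ←essential
Essential: -0111, 00-1-, 01000, 1-001, 1000-

5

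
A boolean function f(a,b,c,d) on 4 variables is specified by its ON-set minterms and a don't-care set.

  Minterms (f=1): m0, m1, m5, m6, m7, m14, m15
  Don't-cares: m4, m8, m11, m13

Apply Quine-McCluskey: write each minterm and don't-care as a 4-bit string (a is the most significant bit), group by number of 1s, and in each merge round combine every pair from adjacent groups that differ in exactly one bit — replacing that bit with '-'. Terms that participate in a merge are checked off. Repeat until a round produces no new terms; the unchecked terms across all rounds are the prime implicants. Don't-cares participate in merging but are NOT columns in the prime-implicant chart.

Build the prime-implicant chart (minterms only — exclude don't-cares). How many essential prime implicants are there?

2

size-2^0 implicants → 0000(✓)  0001(✓)  0100(✓)  0101(✓)  0110(✓)  0111(✓)  1000(✓)  1011(✓)  1101(✓)  1110(✓)  1111(✓)
size-2^1 implicants → -000  -101(✓)  -110(✓)  -111(✓)  0-00(✓)  0-01(✓)  000-(✓)  01-0(✓)  01-1(✓)  010-(✓)  011-(✓)  1-11  11-1(✓)  111-(✓)
size-2^2 implicants → -1-1  -11-  0-0-  01--
Unchecked terms (primes): -000, -1-1, -11-, 0-0-, 01--, 1-11
Minterm coverage:
  m0 ⊆ -000,0-0-
  m1 ⊆ 0-0- [E]
  m5 ⊆ -1-1,0-0-,01--
  m6 ⊆ -11-,01--
  m7 ⊆ -1-1,-11-,01--
  m14 ⊆ -11- [E]
  m15 ⊆ -1-1,-11-,1-11
E = {-11-, 0-0-}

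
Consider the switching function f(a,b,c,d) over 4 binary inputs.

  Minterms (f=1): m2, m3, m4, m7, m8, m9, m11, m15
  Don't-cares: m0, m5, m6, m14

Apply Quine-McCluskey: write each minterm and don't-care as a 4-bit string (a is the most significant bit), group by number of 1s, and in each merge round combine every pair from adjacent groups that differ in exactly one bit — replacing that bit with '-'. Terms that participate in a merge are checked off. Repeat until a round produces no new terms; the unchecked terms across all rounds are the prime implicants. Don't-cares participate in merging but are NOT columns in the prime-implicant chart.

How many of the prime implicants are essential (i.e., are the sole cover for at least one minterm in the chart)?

Round 0: 0000✓ 0010✓ 0011✓ 0100✓ 0101✓ 0110✓ 0111✓ 1000✓ 1001✓ 1011✓ 1110✓ 1111✓
Round 1: -000 -011✓ -110✓ -111✓ 0-00✓ 0-10✓ 0-11✓ 00-0✓ 001-✓ 01-0✓ 01-1✓ 010-✓ 011-✓ 1-11✓ 10-1 100- 111-✓
Round 2: --11 -11- 0--0 0-1- 01--
PIs = {--11, -000, -11-, 0--0, 0-1-, 01--, 10-1, 100-}
Coverage chart:
  m2: 0--0,0-1-
  m3: --11,0-1-
  m4: 0--0,01--
  m7: --11,-11-,0-1-,01--
  m8: -000,100-
  m9: 10-1,100-
  m11: --11,10-1
  m15: --11,-11-
(no essential prime implicants)

0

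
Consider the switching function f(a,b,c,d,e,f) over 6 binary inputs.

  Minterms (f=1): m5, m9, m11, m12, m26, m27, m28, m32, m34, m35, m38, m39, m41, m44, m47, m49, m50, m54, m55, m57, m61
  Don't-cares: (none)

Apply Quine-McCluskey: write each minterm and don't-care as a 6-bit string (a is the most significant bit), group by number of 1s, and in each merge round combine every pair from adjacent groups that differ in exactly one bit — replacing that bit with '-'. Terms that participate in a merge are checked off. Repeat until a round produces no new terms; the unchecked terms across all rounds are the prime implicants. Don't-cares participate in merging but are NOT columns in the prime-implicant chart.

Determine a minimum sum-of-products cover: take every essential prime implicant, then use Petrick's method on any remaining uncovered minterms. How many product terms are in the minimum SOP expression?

13

size-2^0 implicants → 000101  001001(✓)  001011(✓)  001100(✓)  011010(✓)  011011(✓)  011100(✓)  100000(✓)  100010(✓)  100011(✓)  100110(✓)  100111(✓)  101001(✓)  101100(✓)  101111(✓)  110001(✓)  110010(✓)  110110(✓)  110111(✓)  111001(✓)  111101(✓)
size-2^1 implicants → -01001  -01100  0-1011  0-1100  0010-1  01101-  1-0010(✓)  1-0110(✓)  1-0111(✓)  1-1001  10-111  100-10(✓)  100-11(✓)  1000-0  10001-(✓)  10011-(✓)  11-001  110-10(✓)  11011-(✓)  111-01
size-2^2 implicants → 1-0-10  1-011-  100-1-
Unchecked terms (primes): -01001, -01100, 0-1011, 0-1100, 000101, 0010-1, 01101-, 1-0-10, 1-011-, 1-1001, 10-111, 100-1-, 1000-0, 11-001, 111-01
Minterm coverage:
  m5 ⊆ 000101 [E]
  m9 ⊆ -01001,0010-1
  m11 ⊆ 0-1011,0010-1
  m12 ⊆ -01100,0-1100
  m26 ⊆ 01101- [E]
  m27 ⊆ 0-1011,01101-
  m28 ⊆ 0-1100 [E]
  m32 ⊆ 1000-0 [E]
  m34 ⊆ 1-0-10,100-1-,1000-0
  m35 ⊆ 100-1- [E]
  m38 ⊆ 1-0-10,1-011-,100-1-
  m39 ⊆ 1-011-,10-111,100-1-
  m41 ⊆ -01001,1-1001
  m44 ⊆ -01100 [E]
  m47 ⊆ 10-111 [E]
  m49 ⊆ 11-001 [E]
  m50 ⊆ 1-0-10 [E]
  m54 ⊆ 1-0-10,1-011-
  m55 ⊆ 1-011- [E]
  m57 ⊆ 1-1001,11-001,111-01
  m61 ⊆ 111-01 [E]
E = {-01100, 0-1100, 000101, 01101-, 1-0-10, 1-011-, 10-111, 100-1-, 1000-0, 11-001, 111-01}
Petrick residual → -01001, 0-1011
Cover = b'cd'e'f + b'cde'f' + a'cd'ef + a'cde'f' + a'b'c'de'f + a'bcd'e + ac'ef' + ac'de + ab'def + ab'c'e + ab'c'd'f' + abd'e'f + abce'f  |cover|=13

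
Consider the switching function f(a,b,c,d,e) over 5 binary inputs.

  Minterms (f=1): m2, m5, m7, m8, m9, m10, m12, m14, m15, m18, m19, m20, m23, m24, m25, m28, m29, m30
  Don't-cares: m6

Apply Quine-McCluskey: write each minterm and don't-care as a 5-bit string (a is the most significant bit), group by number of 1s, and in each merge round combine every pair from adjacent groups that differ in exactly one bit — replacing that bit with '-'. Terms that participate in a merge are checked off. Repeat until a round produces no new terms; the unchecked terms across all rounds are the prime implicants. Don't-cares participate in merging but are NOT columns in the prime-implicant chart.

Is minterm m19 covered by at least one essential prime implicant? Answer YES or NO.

Round 0: 00010✓ 00101✓ 00110✓ 00111✓ 01000✓ 01001✓ 01010✓ 01100✓ 01110✓ 01111✓ 10010✓ 10011✓ 10100✓ 10111✓ 11000✓ 11001✓ 11100✓ 11101✓ 11110✓
Round 1: -0010 -0111 -1000✓ -1001✓ -1100✓ -1110✓ 0-010✓ 0-110✓ 0-111✓ 00-10✓ 001-1 0011-✓ 01-00✓ 01-10✓ 010-0✓ 0100-✓ 011-0✓ 0111-✓ 1-100 10-11 1001- 11-00✓ 11-01✓ 1100-✓ 111-0✓ 1110-✓
Round 2: -1-00 -100- -11-0 0--10 0-11- 01--0 11-0-
PIs = {-0010, -0111, -1-00, -100-, -11-0, 0--10, 0-11-, 001-1, 01--0, 1-100, 10-11, 1001-, 11-0-}
Coverage chart:
  m2: -0010,0--10
  m5: 001-1 ←essential
  m7: -0111,0-11-,001-1
  m8: -1-00,-100-,01--0
  m9: -100- ←essential
  m10: 0--10,01--0
  m12: -1-00,-11-0,01--0
  m14: -11-0,0--10,0-11-,01--0
  m15: 0-11- ←essential
  m18: -0010,1001-
  m19: 10-11,1001-
  m20: 1-100 ←essential
  m23: -0111,10-11
  m24: -1-00,-100-,11-0-
  m25: -100-,11-0-
  m28: -1-00,-11-0,1-100,11-0-
  m29: 11-0- ←essential
  m30: -11-0 ←essential
Essential: -100-, -11-0, 0-11-, 001-1, 1-100, 11-0-

NO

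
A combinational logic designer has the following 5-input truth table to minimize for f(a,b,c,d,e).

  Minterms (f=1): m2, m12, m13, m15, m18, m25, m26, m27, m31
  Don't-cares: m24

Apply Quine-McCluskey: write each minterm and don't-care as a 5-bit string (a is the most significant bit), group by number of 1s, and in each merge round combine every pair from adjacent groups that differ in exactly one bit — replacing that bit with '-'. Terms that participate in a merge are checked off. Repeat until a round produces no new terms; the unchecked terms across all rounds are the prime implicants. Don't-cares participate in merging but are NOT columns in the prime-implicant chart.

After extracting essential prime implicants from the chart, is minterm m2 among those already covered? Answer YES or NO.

YES

Round 0: 00010✓ 01100✓ 01101✓ 01111✓ 10010✓ 11000✓ 11001✓ 11010✓ 11011✓ 11111✓
Round 1: -0010 -1111 011-1 0110- 1-010 11-11 110-0✓ 110-1✓ 1100-✓ 1101-✓
Round 2: 110--
PIs = {-0010, -1111, 011-1, 0110-, 1-010, 11-11, 110--}
Coverage chart:
  m2: -0010 ←essential
  m12: 0110- ←essential
  m13: 011-1,0110-
  m15: -1111,011-1
  m18: -0010,1-010
  m25: 110-- ←essential
  m26: 1-010,110--
  m27: 11-11,110--
  m31: -1111,11-11
Essential: -0010, 0110-, 110--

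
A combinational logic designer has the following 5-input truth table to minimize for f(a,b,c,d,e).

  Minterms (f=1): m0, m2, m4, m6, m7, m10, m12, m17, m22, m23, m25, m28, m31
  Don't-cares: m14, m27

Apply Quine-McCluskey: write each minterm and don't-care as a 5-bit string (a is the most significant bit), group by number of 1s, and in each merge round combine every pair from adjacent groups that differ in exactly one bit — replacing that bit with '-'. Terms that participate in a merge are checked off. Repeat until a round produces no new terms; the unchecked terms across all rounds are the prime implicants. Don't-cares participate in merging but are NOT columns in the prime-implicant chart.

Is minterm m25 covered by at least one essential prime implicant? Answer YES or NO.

size-2^0 implicants → 00000(✓)  00010(✓)  00100(✓)  00110(✓)  00111(✓)  01010(✓)  01100(✓)  01110(✓)  10001(✓)  10110(✓)  10111(✓)  11001(✓)  11011(✓)  11100(✓)  11111(✓)
size-2^1 implicants → -0110(✓)  -0111(✓)  -1100  0-010(✓)  0-100(✓)  0-110(✓)  00-00(✓)  00-10(✓)  000-0(✓)  001-0(✓)  0011-(✓)  01-10(✓)  011-0(✓)  1-001  1-111  1011-(✓)  11-11  110-1
size-2^2 implicants → -011-  0--10  0-1-0  00--0
Unchecked terms (primes): -011-, -1100, 0--10, 0-1-0, 00--0, 1-001, 1-111, 11-11, 110-1
Minterm coverage:
  m0 ⊆ 00--0 [E]
  m2 ⊆ 0--10,00--0
  m4 ⊆ 0-1-0,00--0
  m6 ⊆ -011-,0--10,0-1-0,00--0
  m7 ⊆ -011- [E]
  m10 ⊆ 0--10 [E]
  m12 ⊆ -1100,0-1-0
  m17 ⊆ 1-001 [E]
  m22 ⊆ -011- [E]
  m23 ⊆ -011-,1-111
  m25 ⊆ 1-001,110-1
  m28 ⊆ -1100 [E]
  m31 ⊆ 1-111,11-11
E = {-011-, -1100, 0--10, 00--0, 1-001}

YES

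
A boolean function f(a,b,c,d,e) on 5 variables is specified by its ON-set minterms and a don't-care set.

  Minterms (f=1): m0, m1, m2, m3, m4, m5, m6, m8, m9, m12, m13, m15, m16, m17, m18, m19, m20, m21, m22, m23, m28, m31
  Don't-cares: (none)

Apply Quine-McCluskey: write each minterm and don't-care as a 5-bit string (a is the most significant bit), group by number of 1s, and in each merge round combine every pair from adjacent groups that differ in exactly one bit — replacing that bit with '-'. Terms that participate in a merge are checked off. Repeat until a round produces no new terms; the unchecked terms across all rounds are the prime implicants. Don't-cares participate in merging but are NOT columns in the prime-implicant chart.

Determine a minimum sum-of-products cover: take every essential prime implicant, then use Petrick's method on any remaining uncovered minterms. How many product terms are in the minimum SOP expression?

size-2^0 implicants → 00000(✓)  00001(✓)  00010(✓)  00011(✓)  00100(✓)  00101(✓)  00110(✓)  01000(✓)  01001(✓)  01100(✓)  01101(✓)  01111(✓)  10000(✓)  10001(✓)  10010(✓)  10011(✓)  10100(✓)  10101(✓)  10110(✓)  10111(✓)  11100(✓)  11111(✓)
size-2^1 implicants → -0000(✓)  -0001(✓)  -0010(✓)  -0011(✓)  -0100(✓)  -0101(✓)  -0110(✓)  -1100(✓)  -1111  0-000(✓)  0-001(✓)  0-100(✓)  0-101(✓)  00-00(✓)  00-01(✓)  00-10(✓)  000-0(✓)  000-1(✓)  0000-(✓)  0001-(✓)  001-0(✓)  0010-(✓)  01-00(✓)  01-01(✓)  0100-(✓)  011-1  0110-(✓)  1-100(✓)  1-111  10-00(✓)  10-01(✓)  10-10(✓)  10-11(✓)  100-0(✓)  100-1(✓)  1000-(✓)  1001-(✓)  101-0(✓)  101-1(✓)  1010-(✓)  1011-(✓)
size-2^2 implicants → --100  -0-00(✓)  -0-01(✓)  -0-10(✓)  -00-0(✓)  -00-1(✓)  -000-(✓)  -001-(✓)  -01-0(✓)  -010-(✓)  0--00(✓)  0--01(✓)  0-00-(✓)  0-10-(✓)  00--0(✓)  00-0-(✓)  000--(✓)  01-0-(✓)  10--0(✓)  10--1(✓)  10-0-(✓)  10-1-(✓)  100--(✓)  101--(✓)
size-2^3 implicants → -0--0  -0-0-  -00--  0--0-  10---
Unchecked terms (primes): --100, -0--0, -0-0-, -00--, -1111, 0--0-, 011-1, 1-111, 10---
Minterm coverage:
  m0 ⊆ -0--0,-0-0-,-00--,0--0-
  m1 ⊆ -0-0-,-00--,0--0-
  m2 ⊆ -0--0,-00--
  m3 ⊆ -00-- [E]
  m4 ⊆ --100,-0--0,-0-0-,0--0-
  m5 ⊆ -0-0-,0--0-
  m6 ⊆ -0--0 [E]
  m8 ⊆ 0--0- [E]
  m9 ⊆ 0--0- [E]
  m12 ⊆ --100,0--0-
  m13 ⊆ 0--0-,011-1
  m15 ⊆ -1111,011-1
  m16 ⊆ -0--0,-0-0-,-00--,10---
  m17 ⊆ -0-0-,-00--,10---
  m18 ⊆ -0--0,-00--,10---
  m19 ⊆ -00--,10---
  m20 ⊆ --100,-0--0,-0-0-,10---
  m21 ⊆ -0-0-,10---
  m22 ⊆ -0--0,10---
  m23 ⊆ 1-111,10---
  m28 ⊆ --100 [E]
  m31 ⊆ -1111,1-111
E = {--100, -0--0, -00--, 0--0-}
Petrick residual → -1111, 10---
Cover = cd'e' + b'e' + b'c' + bcde + a'd' + ab'  |cover|=6

6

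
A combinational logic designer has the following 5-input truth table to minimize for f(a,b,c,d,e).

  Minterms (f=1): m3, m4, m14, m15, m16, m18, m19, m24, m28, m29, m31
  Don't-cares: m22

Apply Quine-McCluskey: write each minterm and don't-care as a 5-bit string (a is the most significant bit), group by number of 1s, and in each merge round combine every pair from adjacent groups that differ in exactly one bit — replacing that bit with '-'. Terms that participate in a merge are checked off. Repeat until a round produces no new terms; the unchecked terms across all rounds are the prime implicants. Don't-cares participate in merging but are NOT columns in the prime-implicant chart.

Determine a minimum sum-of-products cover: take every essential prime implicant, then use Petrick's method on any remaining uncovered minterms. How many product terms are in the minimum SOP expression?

size-2^0 implicants → 00011(✓)  00100  01110(✓)  01111(✓)  10000(✓)  10010(✓)  10011(✓)  10110(✓)  11000(✓)  11100(✓)  11101(✓)  11111(✓)
size-2^1 implicants → -0011  -1111  0111-  1-000  10-10  100-0  1001-  11-00  111-1  1110-
Unchecked terms (primes): -0011, -1111, 00100, 0111-, 1-000, 10-10, 100-0, 1001-, 11-00, 111-1, 1110-
Minterm coverage:
  m3 ⊆ -0011 [E]
  m4 ⊆ 00100 [E]
  m14 ⊆ 0111- [E]
  m15 ⊆ -1111,0111-
  m16 ⊆ 1-000,100-0
  m18 ⊆ 10-10,100-0,1001-
  m19 ⊆ -0011,1001-
  m24 ⊆ 1-000,11-00
  m28 ⊆ 11-00,1110-
  m29 ⊆ 111-1,1110-
  m31 ⊆ -1111,111-1
E = {-0011, 00100, 0111-}
Petrick residual → 100-0, 11-00, 111-1
Cover = b'c'de + a'b'cd'e' + a'bcd + ab'c'e' + abd'e' + abce  |cover|=6

6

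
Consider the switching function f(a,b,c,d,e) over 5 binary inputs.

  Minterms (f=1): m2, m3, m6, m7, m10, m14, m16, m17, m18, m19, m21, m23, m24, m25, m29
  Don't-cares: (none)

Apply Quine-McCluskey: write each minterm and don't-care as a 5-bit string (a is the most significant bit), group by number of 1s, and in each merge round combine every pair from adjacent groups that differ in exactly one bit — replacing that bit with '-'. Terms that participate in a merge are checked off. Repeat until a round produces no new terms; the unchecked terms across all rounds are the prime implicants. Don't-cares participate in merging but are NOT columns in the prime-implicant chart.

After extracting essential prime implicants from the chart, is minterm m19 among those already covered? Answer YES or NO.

[col 0] 00010*, 00011*, 00110*, 00111*, 01010*, 01110*, 10000*, 10001*, 10010*, 10011*, 10101*, 10111*, 11000*, 11001*, 11101*
[col 1] -0010*, -0011*, -0111*, 0-010*, 0-110*, 00-10*, 00-11*, 0001-*, 0011-*, 01-10*, 1-000*, 1-001*, 1-101*, 10-01*, 10-11*, 100-0*, 100-1*, 1000-*, 1001-*, 101-1*, 11-01*, 1100-*
[col 2] -0-11, -001-, 0--10, 00-1-, 1--01, 1-00-, 10--1, 100--
Prime implicants: -0-11, -001-, 0--10, 00-1-, 1--01, 1-00-, 10--1, 100--
PI chart (minterm → PIs covering it):
  2 | -001-,0--10,00-1-
  3 | -0-11,-001-,00-1-
  6 | 0--10,00-1-
  7 | -0-11,00-1-
  10 | 0--10  (sole → essential)
  14 | 0--10  (sole → essential)
  16 | 1-00-,100--
  17 | 1--01,1-00-,10--1,100--
  18 | -001-,100--
  19 | -0-11,-001-,10--1,100--
  21 | 1--01,10--1
  23 | -0-11,10--1
  24 | 1-00-  (sole → essential)
  25 | 1--01,1-00-
  29 | 1--01  (sole → essential)
Essential prime implicants: 0--10, 1--01, 1-00-

NO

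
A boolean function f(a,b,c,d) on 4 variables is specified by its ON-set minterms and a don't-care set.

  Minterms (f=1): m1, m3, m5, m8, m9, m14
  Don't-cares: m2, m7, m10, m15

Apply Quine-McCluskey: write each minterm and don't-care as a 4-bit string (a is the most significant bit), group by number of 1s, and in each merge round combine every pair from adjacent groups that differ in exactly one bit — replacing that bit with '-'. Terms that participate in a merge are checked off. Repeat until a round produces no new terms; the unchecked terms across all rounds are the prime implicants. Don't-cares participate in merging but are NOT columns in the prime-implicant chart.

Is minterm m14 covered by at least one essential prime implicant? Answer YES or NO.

NO

size-2^0 implicants → 0001(✓)  0010(✓)  0011(✓)  0101(✓)  0111(✓)  1000(✓)  1001(✓)  1010(✓)  1110(✓)  1111(✓)
size-2^1 implicants → -001  -010  -111  0-01(✓)  0-11(✓)  00-1(✓)  001-  01-1(✓)  1-10  10-0  100-  111-
size-2^2 implicants → 0--1
Unchecked terms (primes): -001, -010, -111, 0--1, 001-, 1-10, 10-0, 100-, 111-
Minterm coverage:
  m1 ⊆ -001,0--1
  m3 ⊆ 0--1,001-
  m5 ⊆ 0--1 [E]
  m8 ⊆ 10-0,100-
  m9 ⊆ -001,100-
  m14 ⊆ 1-10,111-
E = {0--1}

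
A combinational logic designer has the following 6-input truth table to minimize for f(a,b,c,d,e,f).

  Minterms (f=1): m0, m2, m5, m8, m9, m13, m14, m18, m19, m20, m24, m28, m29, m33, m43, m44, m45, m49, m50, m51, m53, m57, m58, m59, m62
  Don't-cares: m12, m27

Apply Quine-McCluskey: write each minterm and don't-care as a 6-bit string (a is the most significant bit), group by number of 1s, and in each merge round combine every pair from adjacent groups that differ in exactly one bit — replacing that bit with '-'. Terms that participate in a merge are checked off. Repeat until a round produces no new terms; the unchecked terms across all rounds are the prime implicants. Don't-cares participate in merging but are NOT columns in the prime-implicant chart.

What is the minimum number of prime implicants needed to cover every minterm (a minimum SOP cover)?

Round 0: 000000✓ 000010✓ 000101✓ 001000✓ 001001✓ 001100✓ 001101✓ 001110✓ 010010✓ 010011✓ 010100✓ 011000✓ 011011✓ 011100✓ 011101✓ 100001✓ 101011✓ 101100✓ 101101✓ 110001✓ 110010✓ 110011✓ 110101✓ 111001✓ 111010✓ 111011✓ 111110✓
Round 1: -01100✓ -01101✓ -10010✓ -10011✓ -11011✓ 0-0010 0-1000✓ 0-1100✓ 0-1101✓ 00-000 00-101 0000-0 001-00✓ 001-01✓ 00100-✓ 0011-0 00110-✓ 01-011✓ 01-100 01001-✓ 011-00✓ 01110-✓ 1-0001 1-1011 10110-✓ 11-001✓ 11-010✓ 11-011✓ 110-01 1100-1✓ 11001-✓ 111-10 1110-1✓ 11101-✓
Round 2: -0110- -1-011 -1001- 0-1-00 0-110- 001-0- 11-0-1 11-01-
PIs = {-0110-, -1-011, -1001-, 0-0010, 0-1-00, 0-110-, 00-000, 00-101, 0000-0, 001-0-, 0011-0, 01-100, 1-0001, 1-1011, 11-0-1, 11-01-, 110-01, 111-10}
Coverage chart:
  m0: 00-000,0000-0
  m2: 0-0010,0000-0
  m5: 00-101 ←essential
  m8: 0-1-00,00-000,001-0-
  m9: 001-0- ←essential
  m13: -0110-,0-110-,00-101,001-0-
  m14: 0011-0 ←essential
  m18: -1001-,0-0010
  m19: -1-011,-1001-
  m20: 01-100 ←essential
  m24: 0-1-00 ←essential
  m28: 0-1-00,0-110-,01-100
  m29: 0-110- ←essential
  m33: 1-0001 ←essential
  m43: 1-1011 ←essential
  m44: -0110- ←essential
  m45: -0110- ←essential
  m49: 1-0001,11-0-1,110-01
  m50: -1001-,11-01-
  m51: -1-011,-1001-,11-0-1,11-01-
  m53: 110-01 ←essential
  m57: 11-0-1 ←essential
  m58: 11-01-,111-10
  m59: -1-011,1-1011,11-0-1,11-01-
  m62: 111-10 ←essential
Essential: -0110-, 0-1-00, 0-110-, 00-101, 001-0-, 0011-0, 01-100, 1-0001, 1-1011, 11-0-1, 110-01, 111-10
Petrick residual → -1001-, 0000-0
Min cover (14 terms): b'cde' + bc'd'e + a'ce'f' + a'cde' + a'b'de'f + a'b'c'd'f' + a'b'ce' + a'b'cdf' + a'bde'f' + ac'd'e'f + acd'ef + abd'f + abc'e'f + abcef'

14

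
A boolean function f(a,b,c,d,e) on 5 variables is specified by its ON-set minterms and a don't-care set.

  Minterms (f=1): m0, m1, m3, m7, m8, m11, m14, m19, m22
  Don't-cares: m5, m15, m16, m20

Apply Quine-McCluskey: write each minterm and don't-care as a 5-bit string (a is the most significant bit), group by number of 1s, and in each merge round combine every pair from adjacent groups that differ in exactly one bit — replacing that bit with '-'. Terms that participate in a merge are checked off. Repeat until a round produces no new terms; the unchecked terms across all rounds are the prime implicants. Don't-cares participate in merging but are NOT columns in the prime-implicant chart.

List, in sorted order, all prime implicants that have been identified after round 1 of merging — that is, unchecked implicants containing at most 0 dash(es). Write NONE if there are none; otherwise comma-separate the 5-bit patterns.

Round 0: 00000✓ 00001✓ 00011✓ 00101✓ 00111✓ 01000✓ 01011✓ 01110✓ 01111✓ 10000✓ 10011✓ 10100✓ 10110✓
Round 1: -0000 -0011 0-000 0-011✓ 0-111✓ 00-01✓ 00-11✓ 000-1✓ 0000- 001-1✓ 01-11✓ 0111- 10-00 101-0
Round 2: 0--11 00--1
PIs = {-0000, -0011, 0--11, 0-000, 00--1, 0000-, 0111-, 10-00, 101-0}

NONE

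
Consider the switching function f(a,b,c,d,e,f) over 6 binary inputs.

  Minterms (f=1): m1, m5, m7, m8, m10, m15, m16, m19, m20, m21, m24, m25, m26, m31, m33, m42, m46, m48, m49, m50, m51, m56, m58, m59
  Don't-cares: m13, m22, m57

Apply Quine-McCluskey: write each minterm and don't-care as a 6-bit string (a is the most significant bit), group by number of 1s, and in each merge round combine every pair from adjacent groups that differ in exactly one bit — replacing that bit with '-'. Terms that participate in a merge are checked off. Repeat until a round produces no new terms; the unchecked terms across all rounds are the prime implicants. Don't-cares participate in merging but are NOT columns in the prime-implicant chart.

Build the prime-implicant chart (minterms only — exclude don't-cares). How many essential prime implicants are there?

7

Round 0: 000001✓ 000101✓ 000111✓ 001000✓ 001010✓ 001101✓ 001111✓ 010000✓ 010011✓ 010100✓ 010101✓ 010110✓ 011000✓ 011001✓ 011010✓ 011111✓ 100001✓ 101010✓ 101110✓ 110000✓ 110001✓ 110010✓ 110011✓ 111000✓ 111001✓ 111010✓ 111011✓
Round 1: -00001 -01010✓ -10000✓ -10011 -11000✓ -11001✓ -11010✓ 0-0101 0-1000✓ 0-1010✓ 0-1111 00-101✓ 00-111✓ 000-01 0001-1✓ 0010-0✓ 0011-1✓ 01-000✓ 010-00 0101-0 01010- 0110-0✓ 01100-✓ 1-0001 1-1010✓ 101-10 11-000✓ 11-001✓ 11-010✓ 11-011✓ 1100-0✓ 1100-1✓ 11000-✓ 11001-✓ 1110-0✓ 1110-1✓ 11100-✓ 11101-✓
Round 2: --1010 -1-000 -110-0 -1100- 0-10-0 00-1-1 11-0-0✓ 11-0-1✓ 11-00-✓ 11-01-✓ 1100--✓ 1110--✓
Round 3: 11-0--
PIs = {--1010, -00001, -1-000, -10011, -110-0, -1100-, 0-0101, 0-10-0, 0-1111, 00-1-1, 000-01, 010-00, 0101-0, 01010-, 1-0001, 101-10, 11-0--}
Coverage chart:
  m1: -00001,000-01
  m5: 0-0101,00-1-1,000-01
  m7: 00-1-1 ←essential
  m8: 0-10-0 ←essential
  m10: --1010,0-10-0
  m15: 0-1111,00-1-1
  m16: -1-000,010-00
  m19: -10011 ←essential
  m20: 010-00,0101-0,01010-
  m21: 0-0101,01010-
  m24: -1-000,-110-0,-1100-,0-10-0
  m25: -1100- ←essential
  m26: --1010,-110-0,0-10-0
  m31: 0-1111 ←essential
  m33: -00001,1-0001
  m42: --1010,101-10
  m46: 101-10 ←essential
  m48: -1-000,11-0--
  m49: 1-0001,11-0--
  m50: 11-0-- ←essential
  m51: -10011,11-0--
  m56: -1-000,-110-0,-1100-,11-0--
  m58: --1010,-110-0,11-0--
  m59: 11-0-- ←essential
Essential: -10011, -1100-, 0-10-0, 0-1111, 00-1-1, 101-10, 11-0--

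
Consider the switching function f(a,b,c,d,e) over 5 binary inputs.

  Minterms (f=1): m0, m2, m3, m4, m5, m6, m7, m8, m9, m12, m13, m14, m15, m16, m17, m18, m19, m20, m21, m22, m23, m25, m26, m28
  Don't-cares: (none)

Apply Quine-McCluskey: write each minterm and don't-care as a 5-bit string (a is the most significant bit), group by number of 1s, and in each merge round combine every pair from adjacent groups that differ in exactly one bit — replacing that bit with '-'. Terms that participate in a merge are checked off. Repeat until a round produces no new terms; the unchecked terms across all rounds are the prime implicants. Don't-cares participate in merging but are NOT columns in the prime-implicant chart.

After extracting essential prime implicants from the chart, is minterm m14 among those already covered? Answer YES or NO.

YES

Round 0: 00000✓ 00010✓ 00011✓ 00100✓ 00101✓ 00110✓ 00111✓ 01000✓ 01001✓ 01100✓ 01101✓ 01110✓ 01111✓ 10000✓ 10001✓ 10010✓ 10011✓ 10100✓ 10101✓ 10110✓ 10111✓ 11001✓ 11010✓ 11100✓
Round 1: -0000✓ -0010✓ -0011✓ -0100✓ -0101✓ -0110✓ -0111✓ -1001 -1100✓ 0-000✓ 0-100✓ 0-101✓ 0-110✓ 0-111✓ 00-00✓ 00-10✓ 00-11✓ 000-0✓ 0001-✓ 001-0✓ 001-1✓ 0010-✓ 0011-✓ 01-00✓ 01-01✓ 0100-✓ 011-0✓ 011-1✓ 0110-✓ 0111-✓ 1-001 1-010 1-100✓ 10-00✓ 10-01✓ 10-10✓ 10-11✓ 100-0✓ 100-1✓ 1000-✓ 1001-✓ 101-0✓ 101-1✓ 1010-✓ 1011-✓
Round 2: --100 -0-00✓ -0-10✓ -0-11✓ -00-0✓ -001-✓ -01-0✓ -01-1✓ -010-✓ -011-✓ 0--00 0-1-0✓ 0-1-1✓ 0-10-✓ 0-11-✓ 00--0✓ 00-1-✓ 001--✓ 01-0- 011--✓ 10--0✓ 10--1✓ 10-0-✓ 10-1-✓ 100--✓ 101--✓
Round 3: -0--0 -0-1- -01-- 0-1-- 10---
PIs = {--100, -0--0, -0-1-, -01--, -1001, 0--00, 0-1--, 01-0-, 1-001, 1-010, 10---}
Coverage chart:
  m0: -0--0,0--00
  m2: -0--0,-0-1-
  m3: -0-1- ←essential
  m4: --100,-0--0,-01--,0--00,0-1--
  m5: -01--,0-1--
  m6: -0--0,-0-1-,-01--,0-1--
  m7: -0-1-,-01--,0-1--
  m8: 0--00,01-0-
  m9: -1001,01-0-
  m12: --100,0--00,0-1--,01-0-
  m13: 0-1--,01-0-
  m14: 0-1-- ←essential
  m15: 0-1-- ←essential
  m16: -0--0,10---
  m17: 1-001,10---
  m18: -0--0,-0-1-,1-010,10---
  m19: -0-1-,10---
  m20: --100,-0--0,-01--,10---
  m21: -01--,10---
  m22: -0--0,-0-1-,-01--,10---
  m23: -0-1-,-01--,10---
  m25: -1001,1-001
  m26: 1-010 ←essential
  m28: --100 ←essential
Essential: --100, -0-1-, 0-1--, 1-010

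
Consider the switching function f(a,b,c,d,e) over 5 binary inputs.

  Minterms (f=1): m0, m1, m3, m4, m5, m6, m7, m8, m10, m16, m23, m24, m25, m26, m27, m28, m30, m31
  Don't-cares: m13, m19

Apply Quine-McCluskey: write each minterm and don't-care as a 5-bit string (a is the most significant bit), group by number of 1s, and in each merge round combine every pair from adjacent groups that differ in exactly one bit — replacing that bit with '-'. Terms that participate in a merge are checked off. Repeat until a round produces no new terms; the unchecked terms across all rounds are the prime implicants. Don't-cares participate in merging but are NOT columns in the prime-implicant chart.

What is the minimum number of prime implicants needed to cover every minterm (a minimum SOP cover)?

7

Round 0: 00000✓ 00001✓ 00011✓ 00100✓ 00101✓ 00110✓ 00111✓ 01000✓ 01010✓ 01101✓ 10000✓ 10011✓ 10111✓ 11000✓ 11001✓ 11010✓ 11011✓ 11100✓ 11110✓ 11111✓
Round 1: -0000✓ -0011✓ -0111✓ -1000✓ -1010✓ 0-000✓ 0-101 00-00✓ 00-01✓ 00-11✓ 000-1✓ 0000-✓ 001-0✓ 001-1✓ 0010-✓ 0011-✓ 010-0✓ 1-000✓ 1-011✓ 1-111✓ 10-11✓ 11-00✓ 11-10✓ 11-11✓ 110-0✓ 110-1✓ 1100-✓ 1101-✓ 111-0✓ 1111-✓
Round 2: --000 -0-11 -10-0 00--1 00-0- 001-- 1--11 11--0 11-1- 110--
PIs = {--000, -0-11, -10-0, 0-101, 00--1, 00-0-, 001--, 1--11, 11--0, 11-1-, 110--}
Coverage chart:
  m0: --000,00-0-
  m1: 00--1,00-0-
  m3: -0-11,00--1
  m4: 00-0-,001--
  m5: 0-101,00--1,00-0-,001--
  m6: 001-- ←essential
  m7: -0-11,00--1,001--
  m8: --000,-10-0
  m10: -10-0 ←essential
  m16: --000 ←essential
  m23: -0-11,1--11
  m24: --000,-10-0,11--0,110--
  m25: 110-- ←essential
  m26: -10-0,11--0,11-1-,110--
  m27: 1--11,11-1-,110--
  m28: 11--0 ←essential
  m30: 11--0,11-1-
  m31: 1--11,11-1-
Essential: --000, -10-0, 001--, 11--0, 110--
Petrick residual → 00--1, 1--11
Min cover (7 terms): c'd'e' + bc'e' + a'b'e + a'b'c + ade + abe' + abc'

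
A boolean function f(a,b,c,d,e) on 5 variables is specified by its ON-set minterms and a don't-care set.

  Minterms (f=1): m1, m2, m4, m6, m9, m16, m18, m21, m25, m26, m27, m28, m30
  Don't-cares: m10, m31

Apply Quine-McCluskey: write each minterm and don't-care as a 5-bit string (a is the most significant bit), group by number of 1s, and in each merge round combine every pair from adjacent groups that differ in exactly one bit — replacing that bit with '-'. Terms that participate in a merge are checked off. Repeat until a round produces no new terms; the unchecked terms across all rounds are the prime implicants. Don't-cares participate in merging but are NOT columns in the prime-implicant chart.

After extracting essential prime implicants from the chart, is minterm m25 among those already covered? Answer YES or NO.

Round 0: 00001✓ 00010✓ 00100✓ 00110✓ 01001✓ 01010✓ 10000✓ 10010✓ 10101 11001✓ 11010✓ 11011✓ 11100✓ 11110✓ 11111✓
Round 1: -0010✓ -1001 -1010✓ 0-001 0-010✓ 00-10 001-0 1-010✓ 100-0 11-10✓ 11-11✓ 110-1 1101-✓ 111-0 1111-✓
Round 2: --010 11-1-
PIs = {--010, -1001, 0-001, 00-10, 001-0, 100-0, 10101, 11-1-, 110-1, 111-0}
Coverage chart:
  m1: 0-001 ←essential
  m2: --010,00-10
  m4: 001-0 ←essential
  m6: 00-10,001-0
  m9: -1001,0-001
  m16: 100-0 ←essential
  m18: --010,100-0
  m21: 10101 ←essential
  m25: -1001,110-1
  m26: --010,11-1-
  m27: 11-1-,110-1
  m28: 111-0 ←essential
  m30: 11-1-,111-0
Essential: 0-001, 001-0, 100-0, 10101, 111-0

NO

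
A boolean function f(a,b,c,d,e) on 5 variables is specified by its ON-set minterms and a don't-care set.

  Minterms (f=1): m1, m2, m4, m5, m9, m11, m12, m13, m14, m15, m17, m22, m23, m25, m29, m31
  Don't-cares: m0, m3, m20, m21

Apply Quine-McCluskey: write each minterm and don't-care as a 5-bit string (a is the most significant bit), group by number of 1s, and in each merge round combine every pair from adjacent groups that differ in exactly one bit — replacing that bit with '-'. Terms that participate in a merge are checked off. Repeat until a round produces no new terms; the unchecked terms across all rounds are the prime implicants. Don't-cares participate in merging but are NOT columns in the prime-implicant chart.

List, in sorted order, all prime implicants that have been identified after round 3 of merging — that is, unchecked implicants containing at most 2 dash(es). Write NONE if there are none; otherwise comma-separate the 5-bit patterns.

-010-, -11-1, 0-0-1, 0-10-, 00-0-, 000--, 01--1, 011--, 1-1-1, 101--

[col 0] 00000*, 00001*, 00010*, 00011*, 00100*, 00101*, 01001*, 01011*, 01100*, 01101*, 01110*, 01111*, 10001*, 10100*, 10101*, 10110*, 10111*, 11001*, 11101*, 11111*
[col 1] -0001*, -0100*, -0101*, -1001*, -1101*, -1111*, 0-001*, 0-011*, 0-100*, 0-101*, 00-00*, 00-01*, 000-0*, 000-1*, 0000-*, 0001-*, 0010-*, 01-01*, 01-11*, 010-1*, 011-0*, 011-1*, 0110-*, 0111-*, 1-001*, 1-101*, 1-111*, 10-01*, 101-0*, 101-1*, 1010-*, 1011-*, 11-01*, 111-1*
[col 2] --001*, --101*, -0-01*, -010-, -1-01*, -11-1, 0--01*, 0-0-1, 0-10-, 00-0-, 000--, 01--1, 011--, 1--01*, 1-1-1, 101--
[col 3] ---01
Prime implicants: ---01, -010-, -11-1, 0-0-1, 0-10-, 00-0-, 000--, 01--1, 011--, 1-1-1, 101--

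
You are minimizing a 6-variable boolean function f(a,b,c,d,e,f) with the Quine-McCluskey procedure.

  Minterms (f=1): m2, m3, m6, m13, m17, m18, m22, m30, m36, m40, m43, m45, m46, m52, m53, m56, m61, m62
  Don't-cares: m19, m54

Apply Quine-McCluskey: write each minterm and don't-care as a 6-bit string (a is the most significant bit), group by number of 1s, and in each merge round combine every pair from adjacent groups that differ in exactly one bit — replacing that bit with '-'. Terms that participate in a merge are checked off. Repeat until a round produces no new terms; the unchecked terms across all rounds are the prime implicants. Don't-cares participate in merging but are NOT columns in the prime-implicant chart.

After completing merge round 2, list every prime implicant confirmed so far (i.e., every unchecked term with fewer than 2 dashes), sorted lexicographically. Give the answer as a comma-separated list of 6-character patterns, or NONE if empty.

-01101, 0100-1, 1-0100, 1-1000, 1-1101, 1-1110, 101011, 11-101, 1101-0, 11010-

Round 0: 000010✓ 000011✓ 000110✓ 001101✓ 010001✓ 010010✓ 010011✓ 010110✓ 011110✓ 100100✓ 101000✓ 101011 101101✓ 101110✓ 110100✓ 110101✓ 110110✓ 111000✓ 111101✓ 111110✓
Round 1: -01101 -10110✓ -11110✓ 0-0010✓ 0-0011✓ 0-0110✓ 000-10✓ 00001-✓ 01-110✓ 010-10✓ 0100-1 01001-✓ 1-0100 1-1000 1-1101 1-1110 11-101 11-110✓ 1101-0 11010-
Round 2: -1-110 0-0-10 0-001-
PIs = {-01101, -1-110, 0-0-10, 0-001-, 0100-1, 1-0100, 1-1000, 1-1101, 1-1110, 101011, 11-101, 1101-0, 11010-}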